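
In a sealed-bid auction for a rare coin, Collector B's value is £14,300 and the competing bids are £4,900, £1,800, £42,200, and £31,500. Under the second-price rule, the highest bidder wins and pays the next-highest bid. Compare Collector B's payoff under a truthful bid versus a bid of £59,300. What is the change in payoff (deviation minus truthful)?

The highest competing bid is £42,200.
Bidding truthfully at £14,300: the top bid is £42,200 (a rival), so Collector B loses. Payoff = £0.
Bidding £59,300: Collector B has the top bid, wins, and pays the second-highest bid £42,200. Payoff = £14,300 − £42,200 = -£27,900.
Change = -£27,900 − £0 = -£27,900.
Deviating from a truthful bid can only lose payoff in a second-price auction — never gain.

Change in payoff: -£27,900.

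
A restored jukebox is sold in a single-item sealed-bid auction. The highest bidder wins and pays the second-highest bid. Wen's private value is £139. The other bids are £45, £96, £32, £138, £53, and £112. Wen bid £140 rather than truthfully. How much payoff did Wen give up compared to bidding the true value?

Payoff forgone: £0.

The highest competing bid is £138.
Bidding truthfully at £139: Wen has the top bid, wins, and pays the second-highest bid £138. Payoff = £139 − £138 = £1.
Bidding £140: Wen has the top bid, wins, and pays the second-highest bid £138. Payoff = £139 − £138 = £1.
Regret = truthful payoff − actual payoff = £1 − £1 = £0.
The bid only affects whether you win, not the price — here both bids land on the same side of the top rival bid, so the deviation is payoff-neutral.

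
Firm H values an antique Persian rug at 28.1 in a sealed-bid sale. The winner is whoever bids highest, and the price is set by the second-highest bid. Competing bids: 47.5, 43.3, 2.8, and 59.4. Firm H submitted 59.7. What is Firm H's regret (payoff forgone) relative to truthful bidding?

Regret: 31.3.

The highest competing bid is 59.4.
Bidding truthfully at 28.1: the top bid is 59.4 (a rival), so Firm H loses. Payoff = 0.0.
Bidding 59.7: Firm H has the top bid, wins, and pays the second-highest bid 59.4. Payoff = 28.1 − 59.4 = -31.3.
Regret = truthful payoff − actual payoff = 0.0 − -31.3 = 31.3.
Deviating from a truthful bid can only lose payoff in a second-price auction — never gain.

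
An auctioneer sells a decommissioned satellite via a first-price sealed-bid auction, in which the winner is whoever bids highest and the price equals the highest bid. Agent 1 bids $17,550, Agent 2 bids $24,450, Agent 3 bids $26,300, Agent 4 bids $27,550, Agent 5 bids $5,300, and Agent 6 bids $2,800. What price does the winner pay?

Ranking the bids: Agent 4 $27,550, then Agent 3 $26,300, then Agent 2 $24,450, then Agent 1 $17,550, then Agent 5 $5,300, then Agent 6 $2,800.
Agent 4 is the highest bidder, so Agent 4 wins.
Under the first-price rule, the price is the highest bid: $27,550.

Price paid: $27,550.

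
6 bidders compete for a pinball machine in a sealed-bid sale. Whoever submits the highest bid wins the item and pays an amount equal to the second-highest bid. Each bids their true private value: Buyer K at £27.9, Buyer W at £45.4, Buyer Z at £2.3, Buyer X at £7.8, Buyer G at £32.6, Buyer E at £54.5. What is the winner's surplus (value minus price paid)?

Ordered from highest: Buyer E £54.5; Buyer W £45.4; Buyer G £32.6; Buyer K £27.9; Buyer X £7.8; Buyer Z £2.3.
Buyer E wins with the top bid and pays the second-highest, £45.4.
Surplus = £54.5 − £45.4 = £9.1.

£9.1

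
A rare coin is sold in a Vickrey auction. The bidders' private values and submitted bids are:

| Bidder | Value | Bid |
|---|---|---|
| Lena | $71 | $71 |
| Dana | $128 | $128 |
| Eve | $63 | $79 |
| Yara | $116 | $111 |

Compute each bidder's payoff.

Payoffs: Lena $0, Dana $17, Eve $0, Yara $0.

Ranking the bids: Dana $128 > Yara $111 > Eve $79 > Lena $71.
Dana has the top bid and wins; the price is the second-highest bid, $111.
Dana's payoff = $128 − $111 = $17. All other bidders lose, so their payoff is 0.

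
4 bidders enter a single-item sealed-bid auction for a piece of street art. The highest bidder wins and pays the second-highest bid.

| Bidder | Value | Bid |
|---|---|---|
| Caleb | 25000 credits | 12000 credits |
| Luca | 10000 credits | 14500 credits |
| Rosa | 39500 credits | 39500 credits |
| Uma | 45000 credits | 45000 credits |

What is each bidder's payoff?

Sorted high to low: Uma 45000 credits, then Rosa 39500 credits, then Luca 14500 credits, then Caleb 12000 credits.
Uma has the top bid and wins; the price is the second-highest bid, 39500 credits.
Uma's payoff = 45000 credits − 39500 credits = 5500 credits. All other bidders lose, so their payoff is 0.

Caleb 0 credits, Luca 0 credits, Rosa 0 credits, Uma 5500 credits.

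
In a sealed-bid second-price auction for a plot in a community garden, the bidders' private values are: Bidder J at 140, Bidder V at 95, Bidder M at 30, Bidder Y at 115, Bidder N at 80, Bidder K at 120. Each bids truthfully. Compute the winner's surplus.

Ranking the bids: Bidder J 140, then Bidder K 120, then Bidder Y 115, then Bidder V 95, then Bidder N 80, then Bidder M 30.
Bidder J wins with the top bid and pays the second-highest, 120.
Surplus = 140 − 120 = 20.

Winner's surplus: 20.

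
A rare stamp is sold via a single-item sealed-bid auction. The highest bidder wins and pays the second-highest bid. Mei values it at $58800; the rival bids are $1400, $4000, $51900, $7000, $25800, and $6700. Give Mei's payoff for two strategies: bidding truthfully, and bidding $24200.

Truthful: $6900; alternative: $0.

The highest competing bid is $51900.
Bidding truthfully at $58800: Mei has the top bid, wins, and pays the second-highest bid $51900. Payoff = $58800 − $51900 = $6900.
Bidding $24200: the top bid is $51900 (a rival), so Mei loses. Payoff = $0.
This is the dominant-strategy logic: truthful bidding weakly beats any alternative.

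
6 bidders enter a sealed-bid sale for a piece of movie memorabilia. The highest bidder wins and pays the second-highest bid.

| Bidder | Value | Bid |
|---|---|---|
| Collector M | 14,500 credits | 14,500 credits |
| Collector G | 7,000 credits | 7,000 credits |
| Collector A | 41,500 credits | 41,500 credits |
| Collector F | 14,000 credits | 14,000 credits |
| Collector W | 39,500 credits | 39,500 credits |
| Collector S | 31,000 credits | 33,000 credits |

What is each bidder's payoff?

Collector M 0 credits, Collector G 0 credits, Collector A 2,000 credits, Collector F 0 credits, Collector W 0 credits, Collector S 0 credits.

Bids in descending order: Collector A 41,500 credits > Collector W 39,500 credits > Collector S 33,000 credits > Collector M 14,500 credits > Collector F 14,000 credits > Collector G 7,000 credits.
Collector A has the top bid and wins; the price is the second-highest bid, 39,500 credits.
Collector A's payoff = 41,500 credits − 39,500 credits = 2,000 credits. All other bidders lose, so their payoff is 0.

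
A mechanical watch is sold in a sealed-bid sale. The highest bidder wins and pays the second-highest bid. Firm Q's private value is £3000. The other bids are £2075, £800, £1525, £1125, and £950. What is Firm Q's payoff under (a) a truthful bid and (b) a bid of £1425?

The highest competing bid is £2075.
Bidding truthfully at £3000: Firm Q has the top bid, wins, and pays the second-highest bid £2075. Payoff = £3000 − £2075 = £925.
Bidding £1425: the top bid is £2075 (a rival), so Firm Q loses. Payoff = £0.

Truthful: £925; alternative: £0.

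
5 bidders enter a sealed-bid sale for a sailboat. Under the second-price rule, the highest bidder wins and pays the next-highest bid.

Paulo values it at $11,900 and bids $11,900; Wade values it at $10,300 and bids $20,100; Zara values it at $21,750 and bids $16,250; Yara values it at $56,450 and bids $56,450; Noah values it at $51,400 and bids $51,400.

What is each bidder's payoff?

Ordered from highest: Yara $56,450 > Noah $51,400 > Wade $20,100 > Zara $16,250 > Paulo $11,900.
Yara has the top bid and wins; the price is the second-highest bid, $51,400.
Yara's payoff = $56,450 − $51,400 = $5,050. All other bidders lose, so their payoff is 0.

Paulo $0, Wade $0, Zara $0, Yara $5,050, Noah $0.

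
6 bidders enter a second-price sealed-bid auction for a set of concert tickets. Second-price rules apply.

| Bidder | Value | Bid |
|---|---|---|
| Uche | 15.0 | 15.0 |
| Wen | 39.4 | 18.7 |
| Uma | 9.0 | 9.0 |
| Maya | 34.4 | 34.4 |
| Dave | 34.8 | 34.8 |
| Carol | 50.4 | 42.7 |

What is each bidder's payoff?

Payoffs: Uche 0.0, Wen 0.0, Uma 0.0, Maya 0.0, Dave 0.0, Carol 15.6.

Ordered from highest: Carol 42.7; Dave 34.8; Maya 34.4; Wen 18.7; Uche 15.0; Uma 9.0.
Carol has the top bid and wins; the price is the second-highest bid, 34.8.
Carol's payoff = 50.4 − 34.8 = 15.6. All other bidders lose, so their payoff is 0.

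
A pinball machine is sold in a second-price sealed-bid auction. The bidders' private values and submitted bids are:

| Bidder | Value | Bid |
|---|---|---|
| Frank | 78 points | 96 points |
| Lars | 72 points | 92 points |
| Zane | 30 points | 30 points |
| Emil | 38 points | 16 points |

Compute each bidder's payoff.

Sorted high to low: Frank 96 points; Lars 92 points; Zane 30 points; Emil 16 points.
Frank has the top bid and wins; the price is the second-highest bid, 92 points.
Frank's payoff = 78 points − 92 points = -14 points. All other bidders lose, so their payoff is 0.

Payoffs: Frank -14 points, Lars 0 points, Zane 0 points, Emil 0 points.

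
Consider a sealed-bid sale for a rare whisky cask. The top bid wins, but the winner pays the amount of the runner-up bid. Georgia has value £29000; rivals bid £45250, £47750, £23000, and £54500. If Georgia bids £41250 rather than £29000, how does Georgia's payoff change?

The highest competing bid is £54500.
Bidding truthfully at £29000: the top bid is £54500 (a rival), so Georgia loses. Payoff = £0.
Bidding £41250: the top bid is £54500 (a rival), so Georgia loses. Payoff = £0.
Change = £0 − £0 = £0.

Change in payoff: £0.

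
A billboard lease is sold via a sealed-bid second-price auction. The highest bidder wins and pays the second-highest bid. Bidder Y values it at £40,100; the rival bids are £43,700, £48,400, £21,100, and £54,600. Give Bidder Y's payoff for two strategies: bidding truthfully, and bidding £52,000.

Truthful: £0; alternative: £0.

The highest competing bid is £54,600.
Bidding truthfully at £40,100: the top bid is £54,600 (a rival), so Bidder Y loses. Payoff = £0.
Bidding £52,000: the top bid is £54,600 (a rival), so Bidder Y loses. Payoff = £0.
The bid only affects whether you win, not the price — here both bids land on the same side of the top rival bid, so the deviation is payoff-neutral.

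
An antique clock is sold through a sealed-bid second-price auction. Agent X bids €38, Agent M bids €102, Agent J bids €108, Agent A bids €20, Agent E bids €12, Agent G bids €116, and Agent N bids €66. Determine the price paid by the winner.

Ranking the bids: Agent G €116; Agent J €108; Agent M €102; Agent N €66; Agent X €38; Agent A €20; Agent E €12.
Agent G has the highest bid, so Agent G wins.
The second-highest bid is €108, so that is what Agent G pays.

€108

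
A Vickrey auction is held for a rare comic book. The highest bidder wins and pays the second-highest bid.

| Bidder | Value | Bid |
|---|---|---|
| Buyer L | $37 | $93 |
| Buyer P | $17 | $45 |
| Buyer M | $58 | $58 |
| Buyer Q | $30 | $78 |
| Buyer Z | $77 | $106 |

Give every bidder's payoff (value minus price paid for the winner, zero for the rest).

Bids in descending order: Buyer Z $106; Buyer L $93; Buyer Q $78; Buyer M $58; Buyer P $45.
Buyer Z has the top bid and wins; the price is the second-highest bid, $93.
Buyer Z's payoff = $77 − $93 = -$16. All other bidders lose, so their payoff is 0.

Buyer L $0, Buyer P $0, Buyer M $0, Buyer Q $0, Buyer Z -$16.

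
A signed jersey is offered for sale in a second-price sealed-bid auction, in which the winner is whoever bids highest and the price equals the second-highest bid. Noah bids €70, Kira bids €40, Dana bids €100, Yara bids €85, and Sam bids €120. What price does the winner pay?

Bids in descending order: Sam €120 > Dana €100 > Yara €85 > Noah €70 > Kira €40.
Sam is the highest bidder, so Sam wins.
Under the second-price rule, the price is the second-highest bid: €100.

The winner pays €100.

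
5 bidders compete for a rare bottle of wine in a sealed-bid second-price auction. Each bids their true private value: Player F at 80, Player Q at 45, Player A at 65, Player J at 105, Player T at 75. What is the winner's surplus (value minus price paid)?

Sorted high to low: Player J 105 > Player F 80 > Player T 75 > Player A 65 > Player Q 45.
Player J wins with the top bid and pays the second-highest, 80.
Surplus = 105 − 80 = 25.

Surplus = 25.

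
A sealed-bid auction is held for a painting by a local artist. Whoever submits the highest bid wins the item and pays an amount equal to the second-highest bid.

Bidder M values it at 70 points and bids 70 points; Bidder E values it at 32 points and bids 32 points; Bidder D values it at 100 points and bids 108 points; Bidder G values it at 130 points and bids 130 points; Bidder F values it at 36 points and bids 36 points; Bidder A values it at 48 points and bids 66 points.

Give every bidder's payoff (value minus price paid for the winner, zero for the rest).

Bidder M 0 points, Bidder E 0 points, Bidder D 0 points, Bidder G 22 points, Bidder F 0 points, Bidder A 0 points.

Sorted high to low: Bidder G 130 points; Bidder D 108 points; Bidder M 70 points; Bidder A 66 points; Bidder F 36 points; Bidder E 32 points.
Bidder G has the top bid and wins; the price is the second-highest bid, 108 points.
Bidder G's payoff = 130 points − 108 points = 22 points. All other bidders lose, so their payoff is 0.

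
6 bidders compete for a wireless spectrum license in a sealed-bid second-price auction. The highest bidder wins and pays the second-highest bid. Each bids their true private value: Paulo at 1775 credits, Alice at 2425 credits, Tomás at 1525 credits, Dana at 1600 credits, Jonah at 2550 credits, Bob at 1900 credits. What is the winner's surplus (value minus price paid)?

Winner's surplus: 125 credits.

Sorted high to low: Jonah 2550 credits, then Alice 2425 credits, then Bob 1900 credits, then Paulo 1775 credits, then Dana 1600 credits, then Tomás 1525 credits.
Jonah wins with the top bid and pays the second-highest, 2425 credits.
Surplus = 2550 credits − 2425 credits = 125 credits.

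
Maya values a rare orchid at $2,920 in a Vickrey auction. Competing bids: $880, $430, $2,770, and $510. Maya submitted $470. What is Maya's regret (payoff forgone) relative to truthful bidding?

The highest competing bid is $2,770.
Bidding truthfully at $2,920: Maya has the top bid, wins, and pays the second-highest bid $2,770. Payoff = $2,920 − $2,770 = $150.
Bidding $470: the top bid is $2,770 (a rival), so Maya loses. Payoff = $0.
Regret = truthful payoff − actual payoff = $150 − $0 = $150.

Payoff forgone: $150.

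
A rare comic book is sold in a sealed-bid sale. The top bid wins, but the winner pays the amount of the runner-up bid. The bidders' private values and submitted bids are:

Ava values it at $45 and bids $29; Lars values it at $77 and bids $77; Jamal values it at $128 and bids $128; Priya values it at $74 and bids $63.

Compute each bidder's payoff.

Sorted high to low: Jamal $128; Lars $77; Priya $63; Ava $29.
Jamal has the top bid and wins; the price is the second-highest bid, $77.
Jamal's payoff = $128 − $77 = $51. All other bidders lose, so their payoff is 0.

Payoffs: Ava $0, Lars $0, Jamal $51, Priya $0.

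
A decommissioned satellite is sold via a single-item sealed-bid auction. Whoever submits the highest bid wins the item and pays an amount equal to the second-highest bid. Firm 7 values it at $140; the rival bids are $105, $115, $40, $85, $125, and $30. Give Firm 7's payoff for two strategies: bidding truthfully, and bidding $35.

Truthful: $15; alternative: $0.

The highest competing bid is $125.
Bidding truthfully at $140: Firm 7 has the top bid, wins, and pays the second-highest bid $125. Payoff = $140 − $125 = $15.
Bidding $35: the top bid is $125 (a rival), so Firm 7 loses. Payoff = $0.
This is the dominant-strategy logic: truthful bidding weakly beats any alternative.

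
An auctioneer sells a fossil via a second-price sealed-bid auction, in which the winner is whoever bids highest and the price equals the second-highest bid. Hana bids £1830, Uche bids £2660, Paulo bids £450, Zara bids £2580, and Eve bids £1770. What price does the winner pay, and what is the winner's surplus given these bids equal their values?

Bids in descending order: Uche £2660; Zara £2580; Hana £1830; Eve £1770; Paulo £450.
Uche is the highest bidder, so Uche wins.
Under the second-price rule, the price is the second-highest bid: £2580.
Surplus = £2660 − £2580 = £80.

Price £2580; surplus £80.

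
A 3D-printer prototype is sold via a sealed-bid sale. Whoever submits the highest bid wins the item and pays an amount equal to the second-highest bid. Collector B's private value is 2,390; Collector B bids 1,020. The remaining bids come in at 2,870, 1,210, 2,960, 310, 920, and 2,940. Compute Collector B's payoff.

Highest competing bid: 2,960.
Collector B's bid 1,020 is not the highest, so Collector B loses, pays nothing, and earns zero payoff.

0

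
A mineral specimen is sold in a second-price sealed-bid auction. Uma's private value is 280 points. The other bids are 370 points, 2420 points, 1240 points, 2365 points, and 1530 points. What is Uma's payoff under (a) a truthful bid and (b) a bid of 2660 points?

(a) 0 points  (b) -2140 points

The highest competing bid is 2420 points.
Bidding truthfully at 280 points: the top bid is 2420 points (a rival), so Uma loses. Payoff = 0 points.
Bidding 2660 points: Uma has the top bid, wins, and pays the second-highest bid 2420 points. Payoff = 280 points − 2420 points = -2140 points.
Deviating from a truthful bid can only lose payoff in a second-price auction — never gain.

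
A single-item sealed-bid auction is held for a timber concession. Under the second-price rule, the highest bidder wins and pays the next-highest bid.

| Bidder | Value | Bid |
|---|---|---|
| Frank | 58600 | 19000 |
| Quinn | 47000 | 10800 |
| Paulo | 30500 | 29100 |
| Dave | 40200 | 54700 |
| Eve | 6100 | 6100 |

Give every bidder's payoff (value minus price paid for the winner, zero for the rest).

Payoffs: Frank 0, Quinn 0, Paulo 0, Dave 11100, Eve 0.

Ranking the bids: Dave 54700; Paulo 29100; Frank 19000; Quinn 10800; Eve 6100.
Dave has the top bid and wins; the price is the second-highest bid, 29100.
Dave's payoff = 40200 − 29100 = 11100. All other bidders lose, so their payoff is 0.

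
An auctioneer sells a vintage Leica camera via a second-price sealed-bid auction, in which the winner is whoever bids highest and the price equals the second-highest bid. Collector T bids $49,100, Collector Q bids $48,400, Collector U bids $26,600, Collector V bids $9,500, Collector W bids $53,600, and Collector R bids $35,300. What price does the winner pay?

Sorted high to low: Collector W $53,600; Collector T $49,100; Collector Q $48,400; Collector R $35,300; Collector U $26,600; Collector V $9,500.
Collector W is the highest bidder, so Collector W wins.
Under the second-price rule, the price is the second-highest bid: $49,100.

The winner pays $49,100.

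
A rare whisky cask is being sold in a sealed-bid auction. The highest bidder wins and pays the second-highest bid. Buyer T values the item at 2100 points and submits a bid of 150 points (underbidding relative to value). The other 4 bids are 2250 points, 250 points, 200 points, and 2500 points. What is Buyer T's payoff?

Buyer T's payoff: 0 points.

Highest competing bid: 2500 points.
Buyer T's bid 150 points is not the highest, so Buyer T loses, pays nothing, and earns zero payoff.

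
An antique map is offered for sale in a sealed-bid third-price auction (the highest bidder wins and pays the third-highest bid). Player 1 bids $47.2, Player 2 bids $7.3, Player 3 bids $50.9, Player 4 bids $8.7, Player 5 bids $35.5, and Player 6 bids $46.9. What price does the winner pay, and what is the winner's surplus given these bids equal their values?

Ordered from highest: Player 3 $50.9, then Player 1 $47.2, then Player 6 $46.9, then Player 5 $35.5, then Player 4 $8.7, then Player 2 $7.3.
Player 3 is the highest bidder, so Player 3 wins.
Under the third-price rule, the price is the third-highest bid: $46.9.
Surplus = $50.9 − $46.9 = $4.0.

The winner pays $46.9 for a surplus of $4.0.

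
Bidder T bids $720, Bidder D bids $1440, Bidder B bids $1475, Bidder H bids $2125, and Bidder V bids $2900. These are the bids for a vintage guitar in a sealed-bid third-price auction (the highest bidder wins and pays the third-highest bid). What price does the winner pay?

$1475

Sorted high to low: Bidder V $2900; Bidder H $2125; Bidder B $1475; Bidder D $1440; Bidder T $720.
Bidder V is the highest bidder, so Bidder V wins.
Under the third-price rule, the price is the third-highest bid: $1475.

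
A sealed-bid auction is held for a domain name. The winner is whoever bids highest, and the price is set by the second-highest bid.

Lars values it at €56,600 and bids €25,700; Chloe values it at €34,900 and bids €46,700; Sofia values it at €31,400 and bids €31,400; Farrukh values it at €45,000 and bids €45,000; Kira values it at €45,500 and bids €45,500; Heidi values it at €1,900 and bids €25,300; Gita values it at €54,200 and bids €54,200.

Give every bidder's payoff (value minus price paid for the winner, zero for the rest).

Lars €0, Chloe €0, Sofia €0, Farrukh €0, Kira €0, Heidi €0, Gita €7,500.

Ranking the bids: Gita €54,200, then Chloe €46,700, then Kira €45,500, then Farrukh €45,000, then Sofia €31,400, then Lars €25,700, then Heidi €25,300.
Gita has the top bid and wins; the price is the second-highest bid, €46,700.
Gita's payoff = €54,200 − €46,700 = €7,500. All other bidders lose, so their payoff is 0.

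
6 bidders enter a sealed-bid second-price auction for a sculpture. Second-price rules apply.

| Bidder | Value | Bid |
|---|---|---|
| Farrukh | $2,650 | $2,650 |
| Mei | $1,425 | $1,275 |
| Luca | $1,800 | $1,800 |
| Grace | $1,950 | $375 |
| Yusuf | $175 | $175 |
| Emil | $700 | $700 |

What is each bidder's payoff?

Sorted high to low: Farrukh $2,650, then Luca $1,800, then Mei $1,275, then Emil $700, then Grace $375, then Yusuf $175.
Farrukh has the top bid and wins; the price is the second-highest bid, $1,800.
Farrukh's payoff = $2,650 − $1,800 = $850. All other bidders lose, so their payoff is 0.

Payoffs: Farrukh $850, Mei $0, Luca $0, Grace $0, Yusuf $0, Emil $0.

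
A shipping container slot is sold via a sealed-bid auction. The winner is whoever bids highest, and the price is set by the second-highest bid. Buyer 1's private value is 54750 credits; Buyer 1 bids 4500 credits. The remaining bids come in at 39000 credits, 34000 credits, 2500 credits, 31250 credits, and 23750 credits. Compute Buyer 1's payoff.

0 credits

Highest competing bid: 39000 credits.
Buyer 1's bid 4500 credits is not the highest, so Buyer 1 loses, pays nothing, and earns zero payoff.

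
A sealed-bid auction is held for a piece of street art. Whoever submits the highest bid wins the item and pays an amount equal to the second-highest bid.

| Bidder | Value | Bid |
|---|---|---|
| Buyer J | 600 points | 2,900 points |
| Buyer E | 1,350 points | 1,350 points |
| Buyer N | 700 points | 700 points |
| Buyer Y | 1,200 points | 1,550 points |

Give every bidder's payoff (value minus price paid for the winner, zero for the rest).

Buyer J -950 points, Buyer E 0 points, Buyer N 0 points, Buyer Y 0 points.

Ordered from highest: Buyer J 2,900 points; Buyer Y 1,550 points; Buyer E 1,350 points; Buyer N 700 points.
Buyer J has the top bid and wins; the price is the second-highest bid, 1,550 points.
Buyer J's payoff = 600 points − 1,550 points = -950 points. All other bidders lose, so their payoff is 0.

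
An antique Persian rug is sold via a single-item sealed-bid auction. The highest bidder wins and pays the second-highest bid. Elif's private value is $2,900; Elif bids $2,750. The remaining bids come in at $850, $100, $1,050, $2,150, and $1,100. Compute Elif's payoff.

Payoff = $750.

Highest competing bid: $2,150.
Elif's bid $2,750 is the highest overall, so Elif wins and pays the second-highest bid, $2,150.
Payoff = value − price = $2,900 − $2,150 = $750.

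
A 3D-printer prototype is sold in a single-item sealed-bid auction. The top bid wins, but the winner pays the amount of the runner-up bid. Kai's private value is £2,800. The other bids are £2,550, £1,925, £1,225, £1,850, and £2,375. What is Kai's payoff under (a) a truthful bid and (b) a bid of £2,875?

The highest competing bid is £2,550.
Bidding truthfully at £2,800: Kai has the top bid, wins, and pays the second-highest bid £2,550. Payoff = £2,800 − £2,550 = £250.
Bidding £2,875: Kai has the top bid, wins, and pays the second-highest bid £2,550. Payoff = £2,800 − £2,550 = £250.
The bid only affects whether you win, not the price — here both bids land on the same side of the top rival bid, so the deviation is payoff-neutral.

Truthful: £250; alternative: £250.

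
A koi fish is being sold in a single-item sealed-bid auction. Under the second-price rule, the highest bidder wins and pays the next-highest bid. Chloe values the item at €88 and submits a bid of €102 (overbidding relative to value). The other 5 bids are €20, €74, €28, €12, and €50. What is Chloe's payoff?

€14

Highest competing bid: €74.
Chloe's bid €102 is the highest overall, so Chloe wins and pays the second-highest bid, €74.
Payoff = value − price = €88 − €74 = €14.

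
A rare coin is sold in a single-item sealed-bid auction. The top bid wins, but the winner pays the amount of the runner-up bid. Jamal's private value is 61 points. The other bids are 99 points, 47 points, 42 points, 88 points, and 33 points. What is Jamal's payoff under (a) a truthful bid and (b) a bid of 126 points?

The highest competing bid is 99 points.
Bidding truthfully at 61 points: the top bid is 99 points (a rival), so Jamal loses. Payoff = 0 points.
Bidding 126 points: Jamal has the top bid, wins, and pays the second-highest bid 99 points. Payoff = 61 points − 99 points = -38 points.
This is the dominant-strategy logic: truthful bidding weakly beats any alternative.

Truthful: 0 points; alternative: -38 points.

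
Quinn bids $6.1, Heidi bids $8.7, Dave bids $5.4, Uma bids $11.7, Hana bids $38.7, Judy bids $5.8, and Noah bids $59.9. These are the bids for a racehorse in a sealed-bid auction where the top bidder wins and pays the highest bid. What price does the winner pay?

$59.9

Sorted high to low: Noah $59.9 > Hana $38.7 > Uma $11.7 > Heidi $8.7 > Quinn $6.1 > Judy $5.8 > Dave $5.4.
Noah is the highest bidder, so Noah wins.
Under the first-price rule, the price is the highest bid: $59.9.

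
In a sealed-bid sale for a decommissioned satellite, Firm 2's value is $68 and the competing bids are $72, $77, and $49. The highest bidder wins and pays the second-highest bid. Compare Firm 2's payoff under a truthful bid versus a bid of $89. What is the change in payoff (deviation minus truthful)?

The highest competing bid is $77.
Bidding truthfully at $68: the top bid is $77 (a rival), so Firm 2 loses. Payoff = $0.
Bidding $89: Firm 2 has the top bid, wins, and pays the second-highest bid $77. Payoff = $68 − $77 = -$9.
Change = -$9 − $0 = -$9.

Payoff change: -$9.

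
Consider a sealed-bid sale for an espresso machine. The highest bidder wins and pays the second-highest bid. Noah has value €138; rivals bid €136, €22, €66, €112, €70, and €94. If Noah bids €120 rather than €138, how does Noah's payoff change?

The highest competing bid is €136.
Bidding truthfully at €138: Noah has the top bid, wins, and pays the second-highest bid €136. Payoff = €138 − €136 = €2.
Bidding €120: the top bid is €136 (a rival), so Noah loses. Payoff = €0.
Change = €0 − €2 = -€2.
Deviating from a truthful bid can only lose payoff in a second-price auction — never gain.

Change in payoff: -€2.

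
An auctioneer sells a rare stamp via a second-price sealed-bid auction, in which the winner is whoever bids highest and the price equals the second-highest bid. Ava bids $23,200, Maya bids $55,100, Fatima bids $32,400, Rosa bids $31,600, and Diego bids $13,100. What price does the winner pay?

Bids in descending order: Maya $55,100; Fatima $32,400; Rosa $31,600; Ava $23,200; Diego $13,100.
Maya is the highest bidder, so Maya wins.
Under the second-price rule, the price is the second-highest bid: $32,400.

The winner pays $32,400.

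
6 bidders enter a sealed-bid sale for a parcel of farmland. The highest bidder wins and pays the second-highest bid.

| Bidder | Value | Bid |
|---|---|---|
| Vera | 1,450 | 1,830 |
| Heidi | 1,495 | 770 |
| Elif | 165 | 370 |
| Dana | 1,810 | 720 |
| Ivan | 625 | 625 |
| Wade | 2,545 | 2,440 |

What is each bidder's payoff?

Sorted high to low: Wade 2,440, then Vera 1,830, then Heidi 770, then Dana 720, then Ivan 625, then Elif 370.
Wade has the top bid and wins; the price is the second-highest bid, 1,830.
Wade's payoff = 2,545 − 1,830 = 715. All other bidders lose, so their payoff is 0.

Payoffs: Vera 0, Heidi 0, Elif 0, Dana 0, Ivan 0, Wade 715.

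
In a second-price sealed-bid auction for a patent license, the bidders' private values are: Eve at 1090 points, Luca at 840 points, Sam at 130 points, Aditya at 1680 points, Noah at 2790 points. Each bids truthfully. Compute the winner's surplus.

Ranking the bids: Noah 2790 points; Aditya 1680 points; Eve 1090 points; Luca 840 points; Sam 130 points.
Noah wins with the top bid and pays the second-highest, 1680 points.
Surplus = 2790 points − 1680 points = 1110 points.

Winner's surplus: 1110 points.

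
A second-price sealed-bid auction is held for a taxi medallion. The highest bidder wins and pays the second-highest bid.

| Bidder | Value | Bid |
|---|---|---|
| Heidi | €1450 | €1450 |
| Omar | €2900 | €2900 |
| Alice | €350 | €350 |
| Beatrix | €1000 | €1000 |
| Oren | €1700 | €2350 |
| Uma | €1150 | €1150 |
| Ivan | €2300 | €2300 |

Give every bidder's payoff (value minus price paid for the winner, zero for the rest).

Payoffs: Heidi €0, Omar €550, Alice €0, Beatrix €0, Oren €0, Uma €0, Ivan €0.

Ordered from highest: Omar €2900, then Oren €2350, then Ivan €2300, then Heidi €1450, then Uma €1150, then Beatrix €1000, then Alice €350.
Omar has the top bid and wins; the price is the second-highest bid, €2350.
Omar's payoff = €2900 − €2350 = €550. All other bidders lose, so their payoff is 0.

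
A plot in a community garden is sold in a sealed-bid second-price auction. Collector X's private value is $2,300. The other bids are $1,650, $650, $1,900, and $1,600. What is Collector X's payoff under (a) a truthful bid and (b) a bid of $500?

The highest competing bid is $1,900.
Bidding truthfully at $2,300: Collector X has the top bid, wins, and pays the second-highest bid $1,900. Payoff = $2,300 − $1,900 = $400.
Bidding $500: the top bid is $1,900 (a rival), so Collector X loses. Payoff = $0.

(a) $400  (b) $0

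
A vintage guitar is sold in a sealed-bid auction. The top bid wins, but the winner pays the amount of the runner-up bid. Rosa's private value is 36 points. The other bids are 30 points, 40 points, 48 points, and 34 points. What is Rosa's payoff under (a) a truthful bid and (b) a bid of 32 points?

The highest competing bid is 48 points.
Bidding truthfully at 36 points: the top bid is 48 points (a rival), so Rosa loses. Payoff = 0 points.
Bidding 32 points: the top bid is 48 points (a rival), so Rosa loses. Payoff = 0 points.
The bid only affects whether you win, not the price — here both bids land on the same side of the top rival bid, so the deviation is payoff-neutral.

(a) 0 points  (b) 0 points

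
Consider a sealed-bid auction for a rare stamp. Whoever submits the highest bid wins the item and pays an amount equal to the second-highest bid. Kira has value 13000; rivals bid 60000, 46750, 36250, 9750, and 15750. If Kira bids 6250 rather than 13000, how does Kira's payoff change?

Payoff change: 0.

The highest competing bid is 60000.
Bidding truthfully at 13000: the top bid is 60000 (a rival), so Kira loses. Payoff = 0.
Bidding 6250: the top bid is 60000 (a rival), so Kira loses. Payoff = 0.
Change = 0 − 0 = 0.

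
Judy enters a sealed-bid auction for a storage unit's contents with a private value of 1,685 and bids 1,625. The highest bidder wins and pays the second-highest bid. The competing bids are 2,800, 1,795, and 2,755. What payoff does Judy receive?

Highest competing bid: 2,800.
Judy's bid 1,625 is not the highest, so Judy loses, pays nothing, and earns zero payoff.

Payoff = 0.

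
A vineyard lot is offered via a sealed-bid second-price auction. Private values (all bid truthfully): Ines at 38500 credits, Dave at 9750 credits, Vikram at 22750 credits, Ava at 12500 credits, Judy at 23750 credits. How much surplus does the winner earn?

Winner's surplus: 14750 credits.

Bids in descending order: Ines 38500 credits > Judy 23750 credits > Vikram 22750 credits > Ava 12500 credits > Dave 9750 credits.
Ines wins with the top bid and pays the second-highest, 23750 credits.
Surplus = 38500 credits − 23750 credits = 14750 credits.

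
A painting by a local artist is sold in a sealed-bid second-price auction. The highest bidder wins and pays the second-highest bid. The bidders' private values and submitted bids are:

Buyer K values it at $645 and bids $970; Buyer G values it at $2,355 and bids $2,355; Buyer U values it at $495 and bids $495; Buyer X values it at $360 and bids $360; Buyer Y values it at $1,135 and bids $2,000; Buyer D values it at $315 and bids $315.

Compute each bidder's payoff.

Bids in descending order: Buyer G $2,355 > Buyer Y $2,000 > Buyer K $970 > Buyer U $495 > Buyer X $360 > Buyer D $315.
Buyer G has the top bid and wins; the price is the second-highest bid, $2,000.
Buyer G's payoff = $2,355 − $2,000 = $355. All other bidders lose, so their payoff is 0.

Buyer K $0, Buyer G $355, Buyer U $0, Buyer X $0, Buyer Y $0, Buyer D $0.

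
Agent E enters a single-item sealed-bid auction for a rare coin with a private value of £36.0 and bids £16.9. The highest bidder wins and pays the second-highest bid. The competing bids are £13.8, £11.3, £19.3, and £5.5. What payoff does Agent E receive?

Highest competing bid: £19.3.
Agent E's bid £16.9 is not the highest, so Agent E loses, pays nothing, and earns zero payoff.

Agent E's payoff: £0.0.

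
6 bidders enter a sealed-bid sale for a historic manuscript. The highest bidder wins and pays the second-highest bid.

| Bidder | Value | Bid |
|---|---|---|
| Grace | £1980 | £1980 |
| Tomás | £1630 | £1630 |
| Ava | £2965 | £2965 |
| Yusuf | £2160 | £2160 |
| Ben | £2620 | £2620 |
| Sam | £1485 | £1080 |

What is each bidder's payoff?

Ranking the bids: Ava £2965, then Ben £2620, then Yusuf £2160, then Grace £1980, then Tomás £1630, then Sam £1080.
Ava has the top bid and wins; the price is the second-highest bid, £2620.
Ava's payoff = £2965 − £2620 = £345. All other bidders lose, so their payoff is 0.

Grace £0, Tomás £0, Ava £345, Yusuf £0, Ben £0, Sam £0.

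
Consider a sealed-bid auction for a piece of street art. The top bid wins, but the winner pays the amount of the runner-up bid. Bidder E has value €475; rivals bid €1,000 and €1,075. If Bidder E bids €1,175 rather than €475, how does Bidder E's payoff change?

-€600

The highest competing bid is €1,075.
Bidding truthfully at €475: the top bid is €1,075 (a rival), so Bidder E loses. Payoff = €0.
Bidding €1,175: Bidder E has the top bid, wins, and pays the second-highest bid €1,075. Payoff = €475 − €1,075 = -€600.
Change = -€600 − €0 = -€600.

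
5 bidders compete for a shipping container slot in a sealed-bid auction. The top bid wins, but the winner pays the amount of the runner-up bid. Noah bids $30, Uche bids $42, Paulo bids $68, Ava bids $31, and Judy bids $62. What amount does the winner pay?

The winner pays $62.

Bids in descending order: Paulo $68, then Judy $62, then Uche $42, then Ava $31, then Noah $30.
Paulo has the highest bid, so Paulo wins.
The second-highest bid is $62, so that is what Paulo pays.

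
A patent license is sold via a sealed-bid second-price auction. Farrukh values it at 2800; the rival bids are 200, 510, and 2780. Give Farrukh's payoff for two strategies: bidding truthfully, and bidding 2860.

(a) 20  (b) 20

The highest competing bid is 2780.
Bidding truthfully at 2800: Farrukh has the top bid, wins, and pays the second-highest bid 2780. Payoff = 2800 − 2780 = 20.
Bidding 2860: Farrukh has the top bid, wins, and pays the second-highest bid 2780. Payoff = 2800 − 2780 = 20.
The bid only affects whether you win, not the price — here both bids land on the same side of the top rival bid, so the deviation is payoff-neutral.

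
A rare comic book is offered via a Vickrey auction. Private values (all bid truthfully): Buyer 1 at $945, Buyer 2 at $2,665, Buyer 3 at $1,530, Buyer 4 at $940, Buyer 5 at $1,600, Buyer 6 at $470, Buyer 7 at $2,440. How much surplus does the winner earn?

Winner's surplus: $225.

Sorted high to low: Buyer 2 $2,665, then Buyer 7 $2,440, then Buyer 5 $1,600, then Buyer 3 $1,530, then Buyer 1 $945, then Buyer 4 $940, then Buyer 6 $470.
Buyer 2 wins with the top bid and pays the second-highest, $2,440.
Surplus = $2,665 − $2,440 = $225.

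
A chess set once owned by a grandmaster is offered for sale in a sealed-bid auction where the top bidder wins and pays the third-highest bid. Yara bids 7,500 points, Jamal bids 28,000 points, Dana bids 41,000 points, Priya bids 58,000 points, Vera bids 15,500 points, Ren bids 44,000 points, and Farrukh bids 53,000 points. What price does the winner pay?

Ranking the bids: Priya 58,000 points, then Farrukh 53,000 points, then Ren 44,000 points, then Dana 41,000 points, then Jamal 28,000 points, then Vera 15,500 points, then Yara 7,500 points.
Priya is the highest bidder, so Priya wins.
Under the third-price rule, the price is the third-highest bid: 44,000 points.

44,000 points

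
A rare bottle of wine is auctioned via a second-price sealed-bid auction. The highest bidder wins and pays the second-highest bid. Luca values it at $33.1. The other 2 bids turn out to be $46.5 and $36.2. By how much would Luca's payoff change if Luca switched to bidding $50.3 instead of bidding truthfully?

Payoff change: -$13.4.

The highest competing bid is $46.5.
Bidding truthfully at $33.1: the top bid is $46.5 (a rival), so Luca loses. Payoff = $0.0.
Bidding $50.3: Luca has the top bid, wins, and pays the second-highest bid $46.5. Payoff = $33.1 − $46.5 = -$13.4.
Change = -$13.4 − $0.0 = -$13.4.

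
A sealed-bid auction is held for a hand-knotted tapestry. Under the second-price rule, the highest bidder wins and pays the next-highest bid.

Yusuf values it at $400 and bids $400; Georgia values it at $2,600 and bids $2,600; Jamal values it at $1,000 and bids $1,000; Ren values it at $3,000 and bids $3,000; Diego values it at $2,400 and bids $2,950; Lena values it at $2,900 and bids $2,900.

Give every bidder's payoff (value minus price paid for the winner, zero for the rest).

Payoffs: Yusuf $0, Georgia $0, Jamal $0, Ren $50, Diego $0, Lena $0.

Sorted high to low: Ren $3,000 > Diego $2,950 > Lena $2,900 > Georgia $2,600 > Jamal $1,000 > Yusuf $400.
Ren has the top bid and wins; the price is the second-highest bid, $2,950.
Ren's payoff = $3,000 − $2,950 = $50. All other bidders lose, so their payoff is 0.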